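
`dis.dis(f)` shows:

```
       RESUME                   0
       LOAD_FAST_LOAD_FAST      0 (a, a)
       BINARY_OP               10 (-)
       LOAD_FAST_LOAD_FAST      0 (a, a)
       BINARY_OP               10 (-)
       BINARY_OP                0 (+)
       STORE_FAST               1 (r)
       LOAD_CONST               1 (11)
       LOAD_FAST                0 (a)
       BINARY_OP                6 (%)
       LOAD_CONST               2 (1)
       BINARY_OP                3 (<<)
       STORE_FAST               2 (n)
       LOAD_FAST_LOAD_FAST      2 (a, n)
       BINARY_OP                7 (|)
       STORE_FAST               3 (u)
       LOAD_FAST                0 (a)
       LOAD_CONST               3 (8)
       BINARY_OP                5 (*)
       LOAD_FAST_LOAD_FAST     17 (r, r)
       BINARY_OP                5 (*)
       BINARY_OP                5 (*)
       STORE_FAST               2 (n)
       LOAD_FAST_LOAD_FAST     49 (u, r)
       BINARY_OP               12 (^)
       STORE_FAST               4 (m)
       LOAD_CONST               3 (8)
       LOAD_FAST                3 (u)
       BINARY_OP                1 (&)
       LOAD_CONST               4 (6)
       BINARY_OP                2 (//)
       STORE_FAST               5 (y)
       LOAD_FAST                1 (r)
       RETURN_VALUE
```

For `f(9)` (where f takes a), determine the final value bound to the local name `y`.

1

LOAD_FAST_LOAD_FAST a,a → push 9,9. Stack: [9, 9]
BINARY_OP - → 9 - 9 = 0. Stack: [0]
LOAD_FAST_LOAD_FAST a,a → push 9,9. Stack: [0, 9, 9]
BINARY_OP - → 9 - 9 = 0. Stack: [0, 0]
BINARY_OP + → 0 + 0 = 0. Stack: [0]
STORE_FAST r → r=0. Stack: []
LOAD_CONST → push 11. Stack: [11]
LOAD_FAST a → push 9. Stack: [11, 9]
BINARY_OP % → 11 % 9 = 2. Stack: [2]
LOAD_CONST → push 1. Stack: [2, 1]
BINARY_OP << → 2 << 1 = 4. Stack: [4]
STORE_FAST n → n=4. Stack: []
LOAD_FAST_LOAD_FAST a,n → push 9,4. Stack: [9, 4]
BINARY_OP | → 9 | 4 = 13. Stack: [13]
STORE_FAST u → u=13. Stack: []
LOAD_FAST a → push 9. Stack: [9]
LOAD_CONST → push 8. Stack: [9, 8]
BINARY_OP * → 9 * 8 = 72. Stack: [72]
LOAD_FAST_LOAD_FAST r,r → push 0,0. Stack: [72, 0, 0]
BINARY_OP * → 0 * 0 = 0. Stack: [72, 0]
BINARY_OP * → 72 * 0 = 0. Stack: [0]
STORE_FAST n → n=0. Stack: []
LOAD_FAST_LOAD_FAST u,r → push 13,0. Stack: [13, 0]
BINARY_OP ^ → 13 ^ 0 = 13. Stack: [13]
STORE_FAST m → m=13. Stack: []
LOAD_CONST → push 8. Stack: [8]
LOAD_FAST u → push 13. Stack: [8, 13]
BINARY_OP & → 8 & 13 = 8. Stack: [8]
LOAD_CONST → push 6. Stack: [8, 6]
BINARY_OP // → 8 // 6 = 1. Stack: [1]
STORE_FAST y → y=1. Stack: []
LOAD_FAST r → push 0. Stack: [0]
RETURN_VALUE → return 0.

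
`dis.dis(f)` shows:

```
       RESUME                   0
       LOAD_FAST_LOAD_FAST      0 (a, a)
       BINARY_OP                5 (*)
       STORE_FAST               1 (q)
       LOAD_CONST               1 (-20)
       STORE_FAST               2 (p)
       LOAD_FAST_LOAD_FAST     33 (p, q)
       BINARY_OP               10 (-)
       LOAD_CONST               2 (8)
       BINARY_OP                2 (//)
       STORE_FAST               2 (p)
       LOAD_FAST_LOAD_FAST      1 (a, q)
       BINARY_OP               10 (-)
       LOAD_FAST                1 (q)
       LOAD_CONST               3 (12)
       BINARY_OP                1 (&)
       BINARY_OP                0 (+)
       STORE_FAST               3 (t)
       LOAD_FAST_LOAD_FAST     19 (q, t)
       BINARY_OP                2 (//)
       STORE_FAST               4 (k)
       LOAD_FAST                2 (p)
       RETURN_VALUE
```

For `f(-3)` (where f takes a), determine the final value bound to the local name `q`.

9

LOAD_FAST_LOAD_FAST a,a → push -3,-3. Stack: [-3, -3]
BINARY_OP * → -3 * -3 = 9. Stack: [9]
STORE_FAST q → q=9. Stack: []
LOAD_CONST → push -20. Stack: [-20]
STORE_FAST p → p=-20. Stack: []
LOAD_FAST_LOAD_FAST p,q → push -20,9. Stack: [-20, 9]
BINARY_OP - → -20 - 9 = -29. Stack: [-29]
LOAD_CONST → push 8. Stack: [-29, 8]
BINARY_OP // → -29 // 8 = -4. Stack: [-4]
STORE_FAST p → p=-4. Stack: []
LOAD_FAST_LOAD_FAST a,q → push -3,9. Stack: [-3, 9]
BINARY_OP - → -3 - 9 = -12. Stack: [-12]
LOAD_FAST q → push 9. Stack: [-12, 9]
LOAD_CONST → push 12. Stack: [-12, 9, 12]
BINARY_OP & → 9 & 12 = 8. Stack: [-12, 8]
BINARY_OP + → -12 + 8 = -4. Stack: [-4]
STORE_FAST t → t=-4. Stack: []
LOAD_FAST_LOAD_FAST q,t → push 9,-4. Stack: [9, -4]
BINARY_OP // → 9 // -4 = -3. Stack: [-3]
STORE_FAST k → k=-3. Stack: []
LOAD_FAST p → push -4. Stack: [-4]
RETURN_VALUE → return -4.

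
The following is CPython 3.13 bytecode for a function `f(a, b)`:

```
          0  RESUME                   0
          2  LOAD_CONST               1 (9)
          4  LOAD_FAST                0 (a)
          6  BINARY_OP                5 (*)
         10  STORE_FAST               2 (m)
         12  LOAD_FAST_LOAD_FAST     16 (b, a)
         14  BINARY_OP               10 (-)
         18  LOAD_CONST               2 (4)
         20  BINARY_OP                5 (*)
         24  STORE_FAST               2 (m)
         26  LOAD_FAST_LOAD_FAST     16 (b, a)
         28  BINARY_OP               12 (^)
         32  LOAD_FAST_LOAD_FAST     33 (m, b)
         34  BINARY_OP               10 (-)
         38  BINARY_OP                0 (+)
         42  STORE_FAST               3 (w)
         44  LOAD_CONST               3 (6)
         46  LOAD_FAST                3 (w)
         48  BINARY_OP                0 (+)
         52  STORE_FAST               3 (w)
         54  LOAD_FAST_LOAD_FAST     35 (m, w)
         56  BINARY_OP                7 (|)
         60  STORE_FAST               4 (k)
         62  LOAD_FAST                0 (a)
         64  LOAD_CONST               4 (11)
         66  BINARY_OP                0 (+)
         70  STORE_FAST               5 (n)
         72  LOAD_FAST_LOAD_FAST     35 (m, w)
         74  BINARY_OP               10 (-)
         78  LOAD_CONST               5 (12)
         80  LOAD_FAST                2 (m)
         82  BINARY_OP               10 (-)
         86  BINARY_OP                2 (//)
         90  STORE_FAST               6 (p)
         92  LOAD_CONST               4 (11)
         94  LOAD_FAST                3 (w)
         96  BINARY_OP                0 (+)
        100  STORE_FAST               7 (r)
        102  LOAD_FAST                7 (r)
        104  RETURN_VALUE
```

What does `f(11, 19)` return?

54

LOAD_CONST → push 9. Stack: [9]
LOAD_FAST a → push 11. Stack: [9, 11]
BINARY_OP * → 9 * 11 = 99. Stack: [99]
STORE_FAST m → m=99. Stack: []
LOAD_FAST_LOAD_FAST b,a → push 19,11. Stack: [19, 11]
BINARY_OP - → 19 - 11 = 8. Stack: [8]
LOAD_CONST → push 4. Stack: [8, 4]
BINARY_OP * → 8 * 4 = 32. Stack: [32]
STORE_FAST m → m=32. Stack: []
LOAD_FAST_LOAD_FAST b,a → push 19,11. Stack: [19, 11]
BINARY_OP ^ → 19 ^ 11 = 24. Stack: [24]
LOAD_FAST_LOAD_FAST m,b → push 32,19. Stack: [24, 32, 19]
BINARY_OP - → 32 - 19 = 13. Stack: [24, 13]
BINARY_OP + → 24 + 13 = 37. Stack: [37]
STORE_FAST w → w=37. Stack: []
LOAD_CONST → push 6. Stack: [6]
LOAD_FAST w → push 37. Stack: [6, 37]
BINARY_OP + → 6 + 37 = 43. Stack: [43]
STORE_FAST w → w=43. Stack: []
LOAD_FAST_LOAD_FAST m,w → push 32,43. Stack: [32, 43]
BINARY_OP | → 32 | 43 = 43. Stack: [43]
STORE_FAST k → k=43. Stack: []
LOAD_FAST a → push 11. Stack: [11]
LOAD_CONST → push 11. Stack: [11, 11]
BINARY_OP + → 11 + 11 = 22. Stack: [22]
STORE_FAST n → n=22. Stack: []
LOAD_FAST_LOAD_FAST m,w → push 32,43. Stack: [32, 43]
BINARY_OP - → 32 - 43 = -11. Stack: [-11]
LOAD_CONST → push 12. Stack: [-11, 12]
LOAD_FAST m → push 32. Stack: [-11, 12, 32]
BINARY_OP - → 12 - 32 = -20. Stack: [-11, -20]
BINARY_OP // → -11 // -20 = 0. Stack: [0]
STORE_FAST p → p=0. Stack: []
LOAD_CONST → push 11. Stack: [11]
LOAD_FAST w → push 43. Stack: [11, 43]
BINARY_OP + → 11 + 43 = 54. Stack: [54]
STORE_FAST r → r=54. Stack: []
LOAD_FAST r → push 54. Stack: [54]
RETURN_VALUE → return 54.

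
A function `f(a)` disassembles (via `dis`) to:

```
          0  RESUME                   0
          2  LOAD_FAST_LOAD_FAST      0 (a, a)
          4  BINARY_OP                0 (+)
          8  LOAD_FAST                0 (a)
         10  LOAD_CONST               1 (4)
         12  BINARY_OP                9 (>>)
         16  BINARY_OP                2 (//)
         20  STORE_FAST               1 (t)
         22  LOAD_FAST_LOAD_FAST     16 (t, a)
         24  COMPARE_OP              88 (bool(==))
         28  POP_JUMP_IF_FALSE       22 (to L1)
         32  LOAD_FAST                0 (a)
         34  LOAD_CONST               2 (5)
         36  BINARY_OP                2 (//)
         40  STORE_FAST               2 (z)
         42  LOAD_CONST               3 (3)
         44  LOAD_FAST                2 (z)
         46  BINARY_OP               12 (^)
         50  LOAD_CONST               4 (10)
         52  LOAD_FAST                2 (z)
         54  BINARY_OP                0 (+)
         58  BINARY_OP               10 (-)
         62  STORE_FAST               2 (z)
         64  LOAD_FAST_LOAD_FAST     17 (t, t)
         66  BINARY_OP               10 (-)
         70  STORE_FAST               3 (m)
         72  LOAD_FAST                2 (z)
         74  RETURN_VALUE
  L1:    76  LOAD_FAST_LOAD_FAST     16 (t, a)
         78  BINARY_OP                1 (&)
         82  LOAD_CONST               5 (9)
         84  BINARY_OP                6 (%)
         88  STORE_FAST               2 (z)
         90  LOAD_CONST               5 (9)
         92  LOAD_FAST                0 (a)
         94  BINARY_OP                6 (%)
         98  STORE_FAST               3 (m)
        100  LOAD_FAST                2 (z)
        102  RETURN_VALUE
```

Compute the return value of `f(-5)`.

LOAD_FAST_LOAD_FAST a,a → push -5,-5. Stack: [-5, -5]
BINARY_OP + → -5 + -5 = -10. Stack: [-10]
LOAD_FAST a → push -5. Stack: [-10, -5]
LOAD_CONST → push 4. Stack: [-10, -5, 4]
BINARY_OP >> → -5 >> 4 = -1. Stack: [-10, -1]
BINARY_OP // → -10 // -1 = 10. Stack: [10]
STORE_FAST t → t=10. Stack: []
LOAD_FAST_LOAD_FAST t,a → push 10,-5. Stack: [10, -5]
COMPARE_OP bool(==) → 10 vs -5 = False. Stack: [False]
POP_JUMP_IF_FALSE → pop False; jump. Stack: []
LOAD_FAST_LOAD_FAST t,a → push 10,-5. Stack: [10, -5]
BINARY_OP & → 10 & -5 = 10. Stack: [10]
LOAD_CONST → push 9. Stack: [10, 9]
BINARY_OP % → 10 % 9 = 1. Stack: [1]
STORE_FAST z → z=1. Stack: []
LOAD_CONST → push 9. Stack: [9]
LOAD_FAST a → push -5. Stack: [9, -5]
BINARY_OP % → 9 % -5 = -1. Stack: [-1]
STORE_FAST m → m=-1. Stack: []
LOAD_FAST z → push 1. Stack: [1]
RETURN_VALUE → return 1.

1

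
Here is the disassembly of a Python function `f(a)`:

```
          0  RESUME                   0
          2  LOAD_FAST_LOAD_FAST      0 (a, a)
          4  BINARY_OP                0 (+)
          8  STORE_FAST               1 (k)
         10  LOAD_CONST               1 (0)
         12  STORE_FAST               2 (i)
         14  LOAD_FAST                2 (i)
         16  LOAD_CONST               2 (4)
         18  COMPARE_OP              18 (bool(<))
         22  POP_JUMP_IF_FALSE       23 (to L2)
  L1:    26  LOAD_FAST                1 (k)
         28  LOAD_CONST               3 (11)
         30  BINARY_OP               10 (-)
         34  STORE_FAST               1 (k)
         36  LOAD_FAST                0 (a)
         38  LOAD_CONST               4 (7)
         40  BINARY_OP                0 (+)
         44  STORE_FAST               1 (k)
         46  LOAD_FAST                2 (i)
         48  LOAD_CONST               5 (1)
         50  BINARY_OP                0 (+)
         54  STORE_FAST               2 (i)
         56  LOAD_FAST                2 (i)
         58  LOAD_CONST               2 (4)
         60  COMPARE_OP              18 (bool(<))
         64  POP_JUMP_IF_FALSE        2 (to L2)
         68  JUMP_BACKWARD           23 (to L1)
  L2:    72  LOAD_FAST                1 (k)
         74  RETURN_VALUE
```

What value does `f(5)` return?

12

LOAD_FAST_LOAD_FAST a,a → push 5,5
BINARY_OP + → 5 + 5 = 10
STORE_FAST k → k=10
LOAD_CONST → push 0
STORE_FAST i → i=0
LOAD_FAST i → push 0
LOAD_CONST → push 4
COMPARE_OP bool(<) → 0 vs 4 = True
POP_JUMP_IF_FALSE → pop True; no jump
LOAD_FAST k → push 10
LOAD_CONST → push 11
BINARY_OP - → 10 - 11 = -1
STORE_FAST k → k=-1
LOAD_FAST a → push 5
LOAD_CONST → push 7
BINARY_OP + → 5 + 7 = 12
STORE_FAST k → k=12
LOAD_FAST i → push 0
LOAD_CONST → push 1
BINARY_OP + → 0 + 1 = 1
STORE_FAST i → i=1
LOAD_FAST i → push 1
LOAD_CONST → push 4
COMPARE_OP bool(<) → 1 vs 4 = True
POP_JUMP_IF_FALSE → pop True; no jump
LOAD_FAST k → push 12
LOAD_CONST → push 11
BINARY_OP - → 12 - 11 = 1
STORE_FAST k → k=1
LOAD_FAST a → push 5
LOAD_CONST → push 7
BINARY_OP + → 5 + 7 = 12
STORE_FAST k → k=12
LOAD_FAST i → push 1
LOAD_CONST → push 1
BINARY_OP + → 1 + 1 = 2
STORE_FAST i → i=2
LOAD_FAST i → push 2
LOAD_CONST → push 4
COMPARE_OP bool(<) → 2 vs 4 = True
POP_JUMP_IF_FALSE → pop True; no jump
LOAD_FAST k → push 12
LOAD_CONST → push 11
BINARY_OP - → 12 - 11 = 1
STORE_FAST k → k=1
LOAD_FAST a → push 5
LOAD_CONST → push 7
BINARY_OP + → 5 + 7 = 12
STORE_FAST k → k=12
LOAD_FAST i → push 2
LOAD_CONST → push 1
BINARY_OP + → 2 + 1 = 3
STORE_FAST i → i=3
LOAD_FAST i → push 3
LOAD_CONST → push 4
COMPARE_OP bool(<) → 3 vs 4 = True
POP_JUMP_IF_FALSE → pop True; no jump
LOAD_FAST k → push 12
LOAD_CONST → push 11
BINARY_OP - → 12 - 11 = 1
STORE_FAST k → k=1
LOAD_FAST a → push 5
LOAD_CONST → push 7
BINARY_OP + → 5 + 7 = 12
STORE_FAST k → k=12
LOAD_FAST i → push 3
LOAD_CONST → push 1
BINARY_OP + → 3 + 1 = 4
STORE_FAST i → i=4
LOAD_FAST i → push 4
LOAD_CONST → push 4
COMPARE_OP bool(<) → 4 vs 4 = False
POP_JUMP_IF_FALSE → pop False; jump
LOAD_FAST k → push 12
RETURN_VALUE → return 12.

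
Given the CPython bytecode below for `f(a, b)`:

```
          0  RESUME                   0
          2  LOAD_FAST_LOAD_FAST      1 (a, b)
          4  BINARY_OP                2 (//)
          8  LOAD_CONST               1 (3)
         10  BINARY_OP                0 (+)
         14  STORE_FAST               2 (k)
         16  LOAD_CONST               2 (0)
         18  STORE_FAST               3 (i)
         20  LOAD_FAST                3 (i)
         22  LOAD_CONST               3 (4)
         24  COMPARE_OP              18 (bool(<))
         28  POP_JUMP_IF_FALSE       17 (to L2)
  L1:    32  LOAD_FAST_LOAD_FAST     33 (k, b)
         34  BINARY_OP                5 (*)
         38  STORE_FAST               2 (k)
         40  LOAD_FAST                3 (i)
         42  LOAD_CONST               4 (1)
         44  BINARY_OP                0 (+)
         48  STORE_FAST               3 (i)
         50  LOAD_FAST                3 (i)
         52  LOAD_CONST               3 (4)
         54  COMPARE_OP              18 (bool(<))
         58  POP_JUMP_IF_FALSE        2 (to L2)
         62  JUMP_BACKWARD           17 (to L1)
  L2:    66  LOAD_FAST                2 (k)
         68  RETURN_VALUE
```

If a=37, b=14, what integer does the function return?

LOAD_FAST_LOAD_FAST a,b → push 37,14. Stack: [37, 14]
BINARY_OP // → 37 // 14 = 2. Stack: [2]
LOAD_CONST → push 3. Stack: [2, 3]
BINARY_OP + → 2 + 3 = 5. Stack: [5]
STORE_FAST k → k=5. Stack: []
LOAD_CONST → push 0. Stack: [0]
STORE_FAST i → i=0. Stack: []
LOAD_FAST i → push 0. Stack: [0]
LOAD_CONST → push 4. Stack: [0, 4]
COMPARE_OP bool(<) → 0 vs 4 = True. Stack: [True]
POP_JUMP_IF_FALSE → pop True; no jump. Stack: []
LOAD_FAST_LOAD_FAST k,b → push 5,14. Stack: [5, 14]
BINARY_OP * → 5 * 14 = 70. Stack: [70]
STORE_FAST k → k=70. Stack: []
LOAD_FAST i → push 0. Stack: [0]
LOAD_CONST → push 1. Stack: [0, 1]
BINARY_OP + → 0 + 1 = 1. Stack: [1]
STORE_FAST i → i=1. Stack: []
LOAD_FAST i → push 1. Stack: [1]
LOAD_CONST → push 4. Stack: [1, 4]
COMPARE_OP bool(<) → 1 vs 4 = True. Stack: [True]
POP_JUMP_IF_FALSE → pop True; no jump. Stack: []
LOAD_FAST_LOAD_FAST k,b → push 70,14. Stack: [70, 14]
BINARY_OP * → 70 * 14 = 980. Stack: [980]
STORE_FAST k → k=980. Stack: []
LOAD_FAST i → push 1. Stack: [1]
LOAD_CONST → push 1. Stack: [1, 1]
BINARY_OP + → 1 + 1 = 2. Stack: [2]
STORE_FAST i → i=2. Stack: []
LOAD_FAST i → push 2. Stack: [2]
LOAD_CONST → push 4. Stack: [2, 4]
COMPARE_OP bool(<) → 2 vs 4 = True. Stack: [True]
POP_JUMP_IF_FALSE → pop True; no jump. Stack: []
LOAD_FAST_LOAD_FAST k,b → push 980,14. Stack: [980, 14]
BINARY_OP * → 980 * 14 = 13720. Stack: [13720]
STORE_FAST k → k=13720. Stack: []
LOAD_FAST i → push 2. Stack: [2]
LOAD_CONST → push 1. Stack: [2, 1]
BINARY_OP + → 2 + 1 = 3. Stack: [3]
STORE_FAST i → i=3. Stack: []
LOAD_FAST i → push 3. Stack: [3]
LOAD_CONST → push 4. Stack: [3, 4]
COMPARE_OP bool(<) → 3 vs 4 = True. Stack: [True]
POP_JUMP_IF_FALSE → pop True; no jump. Stack: []
LOAD_FAST_LOAD_FAST k,b → push 13720,14. Stack: [13720, 14]
BINARY_OP * → 13720 * 14 = 192080. Stack: [192080]
STORE_FAST k → k=192080. Stack: []
LOAD_FAST i → push 3. Stack: [3]
LOAD_CONST → push 1. Stack: [3, 1]
BINARY_OP + → 3 + 1 = 4. Stack: [4]
STORE_FAST i → i=4. Stack: []
LOAD_FAST i → push 4. Stack: [4]
LOAD_CONST → push 4. Stack: [4, 4]
COMPARE_OP bool(<) → 4 vs 4 = False. Stack: [False]
POP_JUMP_IF_FALSE → pop False; jump. Stack: []
LOAD_FAST k → push 192080. Stack: [192080]
RETURN_VALUE → return 192080.

192080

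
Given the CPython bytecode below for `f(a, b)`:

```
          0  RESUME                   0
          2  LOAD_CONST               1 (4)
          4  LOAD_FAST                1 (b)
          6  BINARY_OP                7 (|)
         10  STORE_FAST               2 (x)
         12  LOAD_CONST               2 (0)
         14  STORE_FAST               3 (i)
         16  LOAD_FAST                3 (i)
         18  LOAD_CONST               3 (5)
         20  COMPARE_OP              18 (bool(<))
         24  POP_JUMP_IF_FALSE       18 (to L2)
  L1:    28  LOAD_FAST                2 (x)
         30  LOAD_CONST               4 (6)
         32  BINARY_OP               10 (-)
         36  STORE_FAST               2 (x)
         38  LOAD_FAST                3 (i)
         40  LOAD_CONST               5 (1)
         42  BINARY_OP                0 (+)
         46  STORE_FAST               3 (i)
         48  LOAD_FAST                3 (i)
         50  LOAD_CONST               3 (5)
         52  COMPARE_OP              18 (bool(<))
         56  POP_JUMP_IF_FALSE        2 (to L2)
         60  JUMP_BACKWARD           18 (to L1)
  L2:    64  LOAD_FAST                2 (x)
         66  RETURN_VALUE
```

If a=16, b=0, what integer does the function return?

LOAD_CONST → push 4
LOAD_FAST b → push 0
BINARY_OP | → 4 | 0 = 4
STORE_FAST x → x=4
LOAD_CONST → push 0
STORE_FAST i → i=0
LOAD_FAST i → push 0
LOAD_CONST → push 5
COMPARE_OP bool(<) → 0 vs 5 = True
POP_JUMP_IF_FALSE → pop True; no jump
LOAD_FAST x → push 4
LOAD_CONST → push 6
BINARY_OP - → 4 - 6 = -2
STORE_FAST x → x=-2
LOAD_FAST i → push 0
LOAD_CONST → push 1
BINARY_OP + → 0 + 1 = 1
STORE_FAST i → i=1
LOAD_FAST i → push 1
LOAD_CONST → push 5
COMPARE_OP bool(<) → 1 vs 5 = True
POP_JUMP_IF_FALSE → pop True; no jump
LOAD_FAST x → push -2
LOAD_CONST → push 6
BINARY_OP - → -2 - 6 = -8
STORE_FAST x → x=-8
LOAD_FAST i → push 1
LOAD_CONST → push 1
BINARY_OP + → 1 + 1 = 2
STORE_FAST i → i=2
LOAD_FAST i → push 2
LOAD_CONST → push 5
COMPARE_OP bool(<) → 2 vs 5 = True
POP_JUMP_IF_FALSE → pop True; no jump
LOAD_FAST x → push -8
LOAD_CONST → push 6
BINARY_OP - → -8 - 6 = -14
STORE_FAST x → x=-14
LOAD_FAST i → push 2
LOAD_CONST → push 1
BINARY_OP + → 2 + 1 = 3
STORE_FAST i → i=3
LOAD_FAST i → push 3
LOAD_CONST → push 5
COMPARE_OP bool(<) → 3 vs 5 = True
POP_JUMP_IF_FALSE → pop True; no jump
LOAD_FAST x → push -14
LOAD_CONST → push 6
BINARY_OP - → -14 - 6 = -20
STORE_FAST x → x=-20
LOAD_FAST i → push 3
LOAD_CONST → push 1
BINARY_OP + → 3 + 1 = 4
STORE_FAST i → i=4
LOAD_FAST i → push 4
LOAD_CONST → push 5
COMPARE_OP bool(<) → 4 vs 5 = True
POP_JUMP_IF_FALSE → pop True; no jump
LOAD_FAST x → push -20
LOAD_CONST → push 6
BINARY_OP - → -20 - 6 = -26
STORE_FAST x → x=-26
LOAD_FAST i → push 4
LOAD_CONST → push 1
BINARY_OP + → 4 + 1 = 5
STORE_FAST i → i=5
LOAD_FAST i → push 5
LOAD_CONST → push 5
COMPARE_OP bool(<) → 5 vs 5 = False
POP_JUMP_IF_FALSE → pop False; jump
LOAD_FAST x → push -26
RETURN_VALUE → return -26.

-26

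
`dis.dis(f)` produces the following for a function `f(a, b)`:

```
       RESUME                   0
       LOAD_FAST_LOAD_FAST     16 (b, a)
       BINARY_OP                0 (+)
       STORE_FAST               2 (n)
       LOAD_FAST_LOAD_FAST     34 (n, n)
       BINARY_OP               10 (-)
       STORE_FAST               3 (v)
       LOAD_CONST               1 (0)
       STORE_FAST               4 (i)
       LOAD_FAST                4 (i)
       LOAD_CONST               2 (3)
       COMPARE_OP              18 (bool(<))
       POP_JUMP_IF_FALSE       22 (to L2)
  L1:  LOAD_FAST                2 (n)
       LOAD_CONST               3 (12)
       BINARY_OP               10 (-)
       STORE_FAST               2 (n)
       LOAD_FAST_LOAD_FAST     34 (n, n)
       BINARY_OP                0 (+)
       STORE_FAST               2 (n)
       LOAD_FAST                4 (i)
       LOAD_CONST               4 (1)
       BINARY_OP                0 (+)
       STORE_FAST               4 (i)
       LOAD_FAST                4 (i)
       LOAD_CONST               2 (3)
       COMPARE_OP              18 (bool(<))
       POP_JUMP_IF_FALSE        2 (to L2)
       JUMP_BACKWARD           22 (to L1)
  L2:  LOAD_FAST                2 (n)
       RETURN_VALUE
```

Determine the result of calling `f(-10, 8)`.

-184

LOAD_FAST_LOAD_FAST b,a → push 8,-10. Stack: [8, -10]
BINARY_OP + → 8 + -10 = -2. Stack: [-2]
STORE_FAST n → n=-2. Stack: []
LOAD_FAST_LOAD_FAST n,n → push -2,-2. Stack: [-2, -2]
BINARY_OP - → -2 - -2 = 0. Stack: [0]
STORE_FAST v → v=0. Stack: []
LOAD_CONST → push 0. Stack: [0]
STORE_FAST i → i=0. Stack: []
LOAD_FAST i → push 0. Stack: [0]
LOAD_CONST → push 3. Stack: [0, 3]
COMPARE_OP bool(<) → 0 vs 3 = True. Stack: [True]
POP_JUMP_IF_FALSE → pop True; no jump. Stack: []
LOAD_FAST n → push -2. Stack: [-2]
LOAD_CONST → push 12. Stack: [-2, 12]
BINARY_OP - → -2 - 12 = -14. Stack: [-14]
STORE_FAST n → n=-14. Stack: []
LOAD_FAST_LOAD_FAST n,n → push -14,-14. Stack: [-14, -14]
BINARY_OP + → -14 + -14 = -28. Stack: [-28]
STORE_FAST n → n=-28. Stack: []
LOAD_FAST i → push 0. Stack: [0]
LOAD_CONST → push 1. Stack: [0, 1]
BINARY_OP + → 0 + 1 = 1. Stack: [1]
STORE_FAST i → i=1. Stack: []
LOAD_FAST i → push 1. Stack: [1]
LOAD_CONST → push 3. Stack: [1, 3]
COMPARE_OP bool(<) → 1 vs 3 = True. Stack: [True]
POP_JUMP_IF_FALSE → pop True; no jump. Stack: []
LOAD_FAST n → push -28. Stack: [-28]
LOAD_CONST → push 12. Stack: [-28, 12]
BINARY_OP - → -28 - 12 = -40. Stack: [-40]
STORE_FAST n → n=-40. Stack: []
LOAD_FAST_LOAD_FAST n,n → push -40,-40. Stack: [-40, -40]
BINARY_OP + → -40 + -40 = -80. Stack: [-80]
STORE_FAST n → n=-80. Stack: []
LOAD_FAST i → push 1. Stack: [1]
LOAD_CONST → push 1. Stack: [1, 1]
BINARY_OP + → 1 + 1 = 2. Stack: [2]
STORE_FAST i → i=2. Stack: []
LOAD_FAST i → push 2. Stack: [2]
LOAD_CONST → push 3. Stack: [2, 3]
COMPARE_OP bool(<) → 2 vs 3 = True. Stack: [True]
POP_JUMP_IF_FALSE → pop True; no jump. Stack: []
LOAD_FAST n → push -80. Stack: [-80]
LOAD_CONST → push 12. Stack: [-80, 12]
BINARY_OP - → -80 - 12 = -92. Stack: [-92]
STORE_FAST n → n=-92. Stack: []
LOAD_FAST_LOAD_FAST n,n → push -92,-92. Stack: [-92, -92]
BINARY_OP + → -92 + -92 = -184. Stack: [-184]
STORE_FAST n → n=-184. Stack: []
LOAD_FAST i → push 2. Stack: [2]
LOAD_CONST → push 1. Stack: [2, 1]
BINARY_OP + → 2 + 1 = 3. Stack: [3]
STORE_FAST i → i=3. Stack: []
LOAD_FAST i → push 3. Stack: [3]
LOAD_CONST → push 3. Stack: [3, 3]
COMPARE_OP bool(<) → 3 vs 3 = False. Stack: [False]
POP_JUMP_IF_FALSE → pop False; jump. Stack: []
LOAD_FAST n → push -184. Stack: [-184]
RETURN_VALUE → return -184.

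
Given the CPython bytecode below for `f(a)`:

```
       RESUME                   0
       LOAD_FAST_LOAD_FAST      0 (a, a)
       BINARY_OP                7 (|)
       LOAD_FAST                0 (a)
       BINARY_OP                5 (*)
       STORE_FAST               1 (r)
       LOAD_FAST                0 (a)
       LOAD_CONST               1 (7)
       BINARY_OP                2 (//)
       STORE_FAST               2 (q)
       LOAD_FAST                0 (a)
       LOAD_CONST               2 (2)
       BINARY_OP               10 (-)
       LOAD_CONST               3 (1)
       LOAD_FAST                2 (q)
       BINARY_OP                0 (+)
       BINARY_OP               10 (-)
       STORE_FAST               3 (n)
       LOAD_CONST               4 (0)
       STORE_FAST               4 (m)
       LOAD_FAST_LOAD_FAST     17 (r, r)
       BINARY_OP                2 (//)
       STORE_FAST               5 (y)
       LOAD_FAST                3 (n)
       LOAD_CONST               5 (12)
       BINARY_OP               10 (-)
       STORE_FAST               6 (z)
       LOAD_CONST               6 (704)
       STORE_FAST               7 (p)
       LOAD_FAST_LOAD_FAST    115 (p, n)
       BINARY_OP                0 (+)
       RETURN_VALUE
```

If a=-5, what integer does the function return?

LOAD_FAST_LOAD_FAST a,a → push -5,-5. Stack: [-5, -5]
BINARY_OP | → -5 | -5 = -5. Stack: [-5]
LOAD_FAST a → push -5. Stack: [-5, -5]
BINARY_OP * → -5 * -5 = 25. Stack: [25]
STORE_FAST r → r=25. Stack: []
LOAD_FAST a → push -5. Stack: [-5]
LOAD_CONST → push 7. Stack: [-5, 7]
BINARY_OP // → -5 // 7 = -1. Stack: [-1]
STORE_FAST q → q=-1. Stack: []
LOAD_FAST a → push -5. Stack: [-5]
LOAD_CONST → push 2. Stack: [-5, 2]
BINARY_OP - → -5 - 2 = -7. Stack: [-7]
LOAD_CONST → push 1. Stack: [-7, 1]
LOAD_FAST q → push -1. Stack: [-7, 1, -1]
BINARY_OP + → 1 + -1 = 0. Stack: [-7, 0]
BINARY_OP - → -7 - 0 = -7. Stack: [-7]
STORE_FAST n → n=-7. Stack: []
LOAD_CONST → push 0. Stack: [0]
STORE_FAST m → m=0. Stack: []
LOAD_FAST_LOAD_FAST r,r → push 25,25. Stack: [25, 25]
BINARY_OP // → 25 // 25 = 1. Stack: [1]
STORE_FAST y → y=1. Stack: []
LOAD_FAST n → push -7. Stack: [-7]
LOAD_CONST → push 12. Stack: [-7, 12]
BINARY_OP - → -7 - 12 = -19. Stack: [-19]
STORE_FAST z → z=-19. Stack: []
LOAD_CONST → push 704. Stack: [704]
STORE_FAST p → p=704. Stack: []
LOAD_FAST_LOAD_FAST p,n → push 704,-7. Stack: [704, -7]
BINARY_OP + → 704 + -7 = 697. Stack: [697]
RETURN_VALUE → return 697.

697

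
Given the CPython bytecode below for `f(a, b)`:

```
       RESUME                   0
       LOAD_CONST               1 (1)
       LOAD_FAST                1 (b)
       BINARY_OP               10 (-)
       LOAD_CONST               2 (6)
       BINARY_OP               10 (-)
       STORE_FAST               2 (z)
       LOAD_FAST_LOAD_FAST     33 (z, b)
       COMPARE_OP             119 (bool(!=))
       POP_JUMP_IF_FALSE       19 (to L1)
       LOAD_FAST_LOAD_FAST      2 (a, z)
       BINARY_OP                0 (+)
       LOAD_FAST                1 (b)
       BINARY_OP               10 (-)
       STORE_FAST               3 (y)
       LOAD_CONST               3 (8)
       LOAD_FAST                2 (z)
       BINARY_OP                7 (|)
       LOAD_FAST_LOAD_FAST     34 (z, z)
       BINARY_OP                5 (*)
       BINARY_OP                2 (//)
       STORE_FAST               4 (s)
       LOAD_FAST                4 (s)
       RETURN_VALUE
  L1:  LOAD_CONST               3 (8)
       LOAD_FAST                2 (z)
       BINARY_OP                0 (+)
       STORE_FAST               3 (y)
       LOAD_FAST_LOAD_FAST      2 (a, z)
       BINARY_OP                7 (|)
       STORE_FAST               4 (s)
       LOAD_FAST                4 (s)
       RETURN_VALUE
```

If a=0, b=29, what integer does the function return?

LOAD_CONST → push 1. Stack: [1]
LOAD_FAST b → push 29. Stack: [1, 29]
BINARY_OP - → 1 - 29 = -28. Stack: [-28]
LOAD_CONST → push 6. Stack: [-28, 6]
BINARY_OP - → -28 - 6 = -34. Stack: [-34]
STORE_FAST z → z=-34. Stack: []
LOAD_FAST_LOAD_FAST z,b → push -34,29. Stack: [-34, 29]
COMPARE_OP bool(!=) → -34 vs 29 = True. Stack: [True]
POP_JUMP_IF_FALSE → pop True; no jump. Stack: []
LOAD_FAST_LOAD_FAST a,z → push 0,-34. Stack: [0, -34]
BINARY_OP + → 0 + -34 = -34. Stack: [-34]
LOAD_FAST b → push 29. Stack: [-34, 29]
BINARY_OP - → -34 - 29 = -63. Stack: [-63]
STORE_FAST y → y=-63. Stack: []
LOAD_CONST → push 8. Stack: [8]
LOAD_FAST z → push -34. Stack: [8, -34]
BINARY_OP | → 8 | -34 = -34. Stack: [-34]
LOAD_FAST_LOAD_FAST z,z → push -34,-34. Stack: [-34, -34, -34]
BINARY_OP * → -34 * -34 = 1156. Stack: [-34, 1156]
BINARY_OP // → -34 // 1156 = -1. Stack: [-1]
STORE_FAST s → s=-1. Stack: []
LOAD_FAST s → push -1. Stack: [-1]
RETURN_VALUE → return -1.

-1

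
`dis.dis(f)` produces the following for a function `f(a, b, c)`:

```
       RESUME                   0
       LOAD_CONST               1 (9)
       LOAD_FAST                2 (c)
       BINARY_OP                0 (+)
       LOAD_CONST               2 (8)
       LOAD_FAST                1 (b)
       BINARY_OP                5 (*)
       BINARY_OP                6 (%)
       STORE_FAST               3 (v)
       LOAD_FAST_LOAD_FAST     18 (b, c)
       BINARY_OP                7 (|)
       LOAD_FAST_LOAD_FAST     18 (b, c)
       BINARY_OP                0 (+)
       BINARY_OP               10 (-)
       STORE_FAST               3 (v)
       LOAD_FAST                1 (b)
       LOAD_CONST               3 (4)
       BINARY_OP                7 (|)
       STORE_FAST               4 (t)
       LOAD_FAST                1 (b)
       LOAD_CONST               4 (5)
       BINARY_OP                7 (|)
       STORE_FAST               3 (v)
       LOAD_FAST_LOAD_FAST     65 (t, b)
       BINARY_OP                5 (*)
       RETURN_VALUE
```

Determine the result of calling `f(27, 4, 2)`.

16

LOAD_CONST → push 9. Stack: [9]
LOAD_FAST c → push 2. Stack: [9, 2]
BINARY_OP + → 9 + 2 = 11. Stack: [11]
LOAD_CONST → push 8. Stack: [11, 8]
LOAD_FAST b → push 4. Stack: [11, 8, 4]
BINARY_OP * → 8 * 4 = 32. Stack: [11, 32]
BINARY_OP % → 11 % 32 = 11. Stack: [11]
STORE_FAST v → v=11. Stack: []
LOAD_FAST_LOAD_FAST b,c → push 4,2. Stack: [4, 2]
BINARY_OP | → 4 | 2 = 6. Stack: [6]
LOAD_FAST_LOAD_FAST b,c → push 4,2. Stack: [6, 4, 2]
BINARY_OP + → 4 + 2 = 6. Stack: [6, 6]
BINARY_OP - → 6 - 6 = 0. Stack: [0]
STORE_FAST v → v=0. Stack: []
LOAD_FAST b → push 4. Stack: [4]
LOAD_CONST → push 4. Stack: [4, 4]
BINARY_OP | → 4 | 4 = 4. Stack: [4]
STORE_FAST t → t=4. Stack: []
LOAD_FAST b → push 4. Stack: [4]
LOAD_CONST → push 5. Stack: [4, 5]
BINARY_OP | → 4 | 5 = 5. Stack: [5]
STORE_FAST v → v=5. Stack: []
LOAD_FAST_LOAD_FAST t,b → push 4,4. Stack: [4, 4]
BINARY_OP * → 4 * 4 = 16. Stack: [16]
RETURN_VALUE → return 16.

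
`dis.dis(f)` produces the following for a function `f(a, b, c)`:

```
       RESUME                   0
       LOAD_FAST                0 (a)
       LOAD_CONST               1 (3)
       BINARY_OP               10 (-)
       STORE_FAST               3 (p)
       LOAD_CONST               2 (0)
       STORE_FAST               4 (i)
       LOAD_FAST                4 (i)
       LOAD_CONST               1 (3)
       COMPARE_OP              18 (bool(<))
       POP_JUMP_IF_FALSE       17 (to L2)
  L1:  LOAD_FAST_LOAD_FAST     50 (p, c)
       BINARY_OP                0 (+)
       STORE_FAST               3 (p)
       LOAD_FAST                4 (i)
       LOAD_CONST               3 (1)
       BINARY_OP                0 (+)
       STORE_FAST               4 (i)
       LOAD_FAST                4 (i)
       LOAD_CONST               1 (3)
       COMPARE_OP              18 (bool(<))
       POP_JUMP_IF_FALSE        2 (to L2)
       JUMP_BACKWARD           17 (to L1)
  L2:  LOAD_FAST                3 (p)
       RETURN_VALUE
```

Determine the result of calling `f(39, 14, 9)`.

63

LOAD_FAST a → push 39. Stack: [39]
LOAD_CONST → push 3. Stack: [39, 3]
BINARY_OP - → 39 - 3 = 36. Stack: [36]
STORE_FAST p → p=36. Stack: []
LOAD_CONST → push 0. Stack: [0]
STORE_FAST i → i=0. Stack: []
LOAD_FAST i → push 0. Stack: [0]
LOAD_CONST → push 3. Stack: [0, 3]
COMPARE_OP bool(<) → 0 vs 3 = True. Stack: [True]
POP_JUMP_IF_FALSE → pop True; no jump. Stack: []
LOAD_FAST_LOAD_FAST p,c → push 36,9. Stack: [36, 9]
BINARY_OP + → 36 + 9 = 45. Stack: [45]
STORE_FAST p → p=45. Stack: []
LOAD_FAST i → push 0. Stack: [0]
LOAD_CONST → push 1. Stack: [0, 1]
BINARY_OP + → 0 + 1 = 1. Stack: [1]
STORE_FAST i → i=1. Stack: []
LOAD_FAST i → push 1. Stack: [1]
LOAD_CONST → push 3. Stack: [1, 3]
COMPARE_OP bool(<) → 1 vs 3 = True. Stack: [True]
POP_JUMP_IF_FALSE → pop True; no jump. Stack: []
LOAD_FAST_LOAD_FAST p,c → push 45,9. Stack: [45, 9]
BINARY_OP + → 45 + 9 = 54. Stack: [54]
STORE_FAST p → p=54. Stack: []
LOAD_FAST i → push 1. Stack: [1]
LOAD_CONST → push 1. Stack: [1, 1]
BINARY_OP + → 1 + 1 = 2. Stack: [2]
STORE_FAST i → i=2. Stack: []
LOAD_FAST i → push 2. Stack: [2]
LOAD_CONST → push 3. Stack: [2, 3]
COMPARE_OP bool(<) → 2 vs 3 = True. Stack: [True]
POP_JUMP_IF_FALSE → pop True; no jump. Stack: []
LOAD_FAST_LOAD_FAST p,c → push 54,9. Stack: [54, 9]
BINARY_OP + → 54 + 9 = 63. Stack: [63]
STORE_FAST p → p=63. Stack: []
LOAD_FAST i → push 2. Stack: [2]
LOAD_CONST → push 1. Stack: [2, 1]
BINARY_OP + → 2 + 1 = 3. Stack: [3]
STORE_FAST i → i=3. Stack: []
LOAD_FAST i → push 3. Stack: [3]
LOAD_CONST → push 3. Stack: [3, 3]
COMPARE_OP bool(<) → 3 vs 3 = False. Stack: [False]
POP_JUMP_IF_FALSE → pop False; jump. Stack: []
LOAD_FAST p → push 63. Stack: [63]
RETURN_VALUE → return 63.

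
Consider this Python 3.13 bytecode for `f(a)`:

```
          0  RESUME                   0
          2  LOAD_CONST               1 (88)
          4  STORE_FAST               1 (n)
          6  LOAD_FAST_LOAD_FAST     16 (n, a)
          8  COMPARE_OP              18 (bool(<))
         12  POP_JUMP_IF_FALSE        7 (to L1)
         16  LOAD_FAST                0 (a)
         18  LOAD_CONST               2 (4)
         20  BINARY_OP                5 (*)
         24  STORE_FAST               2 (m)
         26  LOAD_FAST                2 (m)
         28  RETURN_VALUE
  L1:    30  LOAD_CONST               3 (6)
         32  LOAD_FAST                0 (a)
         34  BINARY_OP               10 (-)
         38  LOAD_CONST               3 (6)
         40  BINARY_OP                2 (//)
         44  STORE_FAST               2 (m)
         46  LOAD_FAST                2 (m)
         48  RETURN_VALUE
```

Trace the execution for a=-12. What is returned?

3

LOAD_CONST → push 88. Stack: [88]
STORE_FAST n → n=88. Stack: []
LOAD_FAST_LOAD_FAST n,a → push 88,-12. Stack: [88, -12]
COMPARE_OP bool(<) → 88 vs -12 = False. Stack: [False]
POP_JUMP_IF_FALSE → pop False; jump. Stack: []
LOAD_CONST → push 6. Stack: [6]
LOAD_FAST a → push -12. Stack: [6, -12]
BINARY_OP - → 6 - -12 = 18. Stack: [18]
LOAD_CONST → push 6. Stack: [18, 6]
BINARY_OP // → 18 // 6 = 3. Stack: [3]
STORE_FAST m → m=3. Stack: []
LOAD_FAST m → push 3. Stack: [3]
RETURN_VALUE → return 3.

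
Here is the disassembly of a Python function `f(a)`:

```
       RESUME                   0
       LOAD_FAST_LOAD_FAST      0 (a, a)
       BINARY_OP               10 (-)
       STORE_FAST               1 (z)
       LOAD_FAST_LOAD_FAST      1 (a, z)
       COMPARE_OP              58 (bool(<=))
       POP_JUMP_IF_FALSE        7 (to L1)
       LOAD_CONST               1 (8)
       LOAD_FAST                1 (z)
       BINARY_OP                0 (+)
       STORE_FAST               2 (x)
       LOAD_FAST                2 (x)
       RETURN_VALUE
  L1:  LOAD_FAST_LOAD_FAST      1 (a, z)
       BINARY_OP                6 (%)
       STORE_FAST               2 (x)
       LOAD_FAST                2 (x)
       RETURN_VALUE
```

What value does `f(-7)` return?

LOAD_FAST_LOAD_FAST a,a → push -7,-7. Stack: [-7, -7]
BINARY_OP - → -7 - -7 = 0. Stack: [0]
STORE_FAST z → z=0. Stack: []
LOAD_FAST_LOAD_FAST a,z → push -7,0. Stack: [-7, 0]
COMPARE_OP bool(<=) → -7 vs 0 = True. Stack: [True]
POP_JUMP_IF_FALSE → pop True; no jump. Stack: []
LOAD_CONST → push 8. Stack: [8]
LOAD_FAST z → push 0. Stack: [8, 0]
BINARY_OP + → 8 + 0 = 8. Stack: [8]
STORE_FAST x → x=8. Stack: []
LOAD_FAST x → push 8. Stack: [8]
RETURN_VALUE → return 8.

8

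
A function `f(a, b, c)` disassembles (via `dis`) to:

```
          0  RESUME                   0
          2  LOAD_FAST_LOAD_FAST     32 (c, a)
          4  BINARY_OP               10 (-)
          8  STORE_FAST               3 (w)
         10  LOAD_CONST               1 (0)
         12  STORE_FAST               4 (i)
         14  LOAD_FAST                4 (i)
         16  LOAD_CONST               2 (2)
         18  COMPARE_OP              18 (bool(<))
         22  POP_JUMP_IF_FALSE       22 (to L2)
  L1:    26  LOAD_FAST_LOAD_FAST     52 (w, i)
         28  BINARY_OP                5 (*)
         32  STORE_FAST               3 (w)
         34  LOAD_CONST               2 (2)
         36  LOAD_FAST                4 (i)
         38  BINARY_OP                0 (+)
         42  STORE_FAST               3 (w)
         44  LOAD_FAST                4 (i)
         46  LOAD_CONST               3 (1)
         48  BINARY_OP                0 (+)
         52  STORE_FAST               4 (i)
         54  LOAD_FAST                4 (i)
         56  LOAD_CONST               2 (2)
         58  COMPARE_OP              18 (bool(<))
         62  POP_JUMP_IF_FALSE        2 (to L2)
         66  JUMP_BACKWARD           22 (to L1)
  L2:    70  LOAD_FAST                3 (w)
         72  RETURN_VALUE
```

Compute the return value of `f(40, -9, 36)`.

LOAD_FAST_LOAD_FAST c,a → push 36,40. Stack: [36, 40]
BINARY_OP - → 36 - 40 = -4. Stack: [-4]
STORE_FAST w → w=-4. Stack: []
LOAD_CONST → push 0. Stack: [0]
STORE_FAST i → i=0. Stack: []
LOAD_FAST i → push 0. Stack: [0]
LOAD_CONST → push 2. Stack: [0, 2]
COMPARE_OP bool(<) → 0 vs 2 = True. Stack: [True]
POP_JUMP_IF_FALSE → pop True; no jump. Stack: []
LOAD_FAST_LOAD_FAST w,i → push -4,0. Stack: [-4, 0]
BINARY_OP * → -4 * 0 = 0. Stack: [0]
STORE_FAST w → w=0. Stack: []
LOAD_CONST → push 2. Stack: [2]
LOAD_FAST i → push 0. Stack: [2, 0]
BINARY_OP + → 2 + 0 = 2. Stack: [2]
STORE_FAST w → w=2. Stack: []
LOAD_FAST i → push 0. Stack: [0]
LOAD_CONST → push 1. Stack: [0, 1]
BINARY_OP + → 0 + 1 = 1. Stack: [1]
STORE_FAST i → i=1. Stack: []
LOAD_FAST i → push 1. Stack: [1]
LOAD_CONST → push 2. Stack: [1, 2]
COMPARE_OP bool(<) → 1 vs 2 = True. Stack: [True]
POP_JUMP_IF_FALSE → pop True; no jump. Stack: []
LOAD_FAST_LOAD_FAST w,i → push 2,1. Stack: [2, 1]
BINARY_OP * → 2 * 1 = 2. Stack: [2]
STORE_FAST w → w=2. Stack: []
LOAD_CONST → push 2. Stack: [2]
LOAD_FAST i → push 1. Stack: [2, 1]
BINARY_OP + → 2 + 1 = 3. Stack: [3]
STORE_FAST w → w=3. Stack: []
LOAD_FAST i → push 1. Stack: [1]
LOAD_CONST → push 1. Stack: [1, 1]
BINARY_OP + → 1 + 1 = 2. Stack: [2]
STORE_FAST i → i=2. Stack: []
LOAD_FAST i → push 2. Stack: [2]
LOAD_CONST → push 2. Stack: [2, 2]
COMPARE_OP bool(<) → 2 vs 2 = False. Stack: [False]
POP_JUMP_IF_FALSE → pop False; jump. Stack: []
LOAD_FAST w → push 3. Stack: [3]
RETURN_VALUE → return 3.

3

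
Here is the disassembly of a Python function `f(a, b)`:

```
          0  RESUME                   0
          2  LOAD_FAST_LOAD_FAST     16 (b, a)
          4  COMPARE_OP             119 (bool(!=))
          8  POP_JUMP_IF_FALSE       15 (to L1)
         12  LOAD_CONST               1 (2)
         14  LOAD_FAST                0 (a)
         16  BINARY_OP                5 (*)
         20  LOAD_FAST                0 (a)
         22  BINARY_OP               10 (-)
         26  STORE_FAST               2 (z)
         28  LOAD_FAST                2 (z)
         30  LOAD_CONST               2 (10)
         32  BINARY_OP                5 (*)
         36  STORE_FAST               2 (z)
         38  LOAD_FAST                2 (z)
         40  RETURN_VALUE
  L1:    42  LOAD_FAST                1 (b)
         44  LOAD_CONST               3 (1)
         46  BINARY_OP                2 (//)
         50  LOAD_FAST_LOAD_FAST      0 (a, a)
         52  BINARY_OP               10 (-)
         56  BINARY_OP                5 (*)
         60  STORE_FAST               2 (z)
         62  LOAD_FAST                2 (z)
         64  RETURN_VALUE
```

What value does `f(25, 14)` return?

LOAD_FAST_LOAD_FAST b,a → push 14,25. Stack: [14, 25]
COMPARE_OP bool(!=) → 14 vs 25 = True. Stack: [True]
POP_JUMP_IF_FALSE → pop True; no jump. Stack: []
LOAD_CONST → push 2. Stack: [2]
LOAD_FAST a → push 25. Stack: [2, 25]
BINARY_OP * → 2 * 25 = 50. Stack: [50]
LOAD_FAST a → push 25. Stack: [50, 25]
BINARY_OP - → 50 - 25 = 25. Stack: [25]
STORE_FAST z → z=25. Stack: []
LOAD_FAST z → push 25. Stack: [25]
LOAD_CONST → push 10. Stack: [25, 10]
BINARY_OP * → 25 * 10 = 250. Stack: [250]
STORE_FAST z → z=250. Stack: []
LOAD_FAST z → push 250. Stack: [250]
RETURN_VALUE → return 250.

250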